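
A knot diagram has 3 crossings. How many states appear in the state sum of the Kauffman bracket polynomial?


Each crossing contributes 2 choices (A-smoothing or B-smoothing).
Total states = 2^3 = 8

8


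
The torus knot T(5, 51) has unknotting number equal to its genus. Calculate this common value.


For a torus knot T(p,q), both the unknotting number and genus equal (p-1)(q-1)/2.
= (5-1)(51-1)/2
= 4*50/2
= 200/2 = 100

100


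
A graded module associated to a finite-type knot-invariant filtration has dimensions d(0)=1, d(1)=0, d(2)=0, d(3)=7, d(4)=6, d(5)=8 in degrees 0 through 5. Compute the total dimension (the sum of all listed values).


Total dimension = d(0) + d(1) + ... + d(5)
= 1 + 0 + 0 + 7 + 6 + 8
= 22

22


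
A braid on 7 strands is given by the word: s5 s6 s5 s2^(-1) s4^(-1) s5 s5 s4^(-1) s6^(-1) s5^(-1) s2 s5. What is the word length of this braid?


The word length counts the number of generators (including inverses).
Listing each generator: s5, s6, s5, s2^(-1), s4^(-1), s5, s5, s4^(-1), s6^(-1), s5^(-1), s2, s5
There are 12 generators in this braid word.

12


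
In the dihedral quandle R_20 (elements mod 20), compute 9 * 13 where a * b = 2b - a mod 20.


9 * 13 = 2*13 - 9 mod 20
= 26 - 9 mod 20
= 17 mod 20 = 17

17


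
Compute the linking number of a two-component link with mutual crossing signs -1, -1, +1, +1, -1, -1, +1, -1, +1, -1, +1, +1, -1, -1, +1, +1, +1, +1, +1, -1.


Step 1: Count positive crossings: 11
Step 2: Count negative crossings: 9
Step 3: Sum of signs = 11 - 9 = 2
Step 4: Linking number = sum/2 = 2/2 = 1

1


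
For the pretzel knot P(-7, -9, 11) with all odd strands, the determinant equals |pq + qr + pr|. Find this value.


Step 1: Compute pq + qr + pr.
pq = (-7)*(-9) = 63
qr = (-9)*11 = -99
pr = (-7)*11 = -77
pq + qr + pr = 63 + (-99) + (-77) = -113
Step 2: Take absolute value.
det(P(-7,-9,11)) = |-113| = 113

113


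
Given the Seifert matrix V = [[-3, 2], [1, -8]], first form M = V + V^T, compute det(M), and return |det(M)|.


Step 1: Form V + V^T where V = [[-3, 2], [1, -8]]
  V^T = [[-3, 1], [2, -8]]
  V + V^T = [[-6, 3], [3, -16]]
Step 2: det(V + V^T) = (-6)*(-16) - 3*3
  = 96 - 9 = 87
Step 3: Knot determinant = |det(V + V^T)| = |87| = 87

87


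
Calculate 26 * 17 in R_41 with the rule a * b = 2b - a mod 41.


26 * 17 = 2*17 - 26 mod 41
= 34 - 26 mod 41
= 8 mod 41 = 8

8


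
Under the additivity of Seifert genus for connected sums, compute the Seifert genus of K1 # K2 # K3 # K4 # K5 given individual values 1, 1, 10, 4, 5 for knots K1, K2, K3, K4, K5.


The Seifert genus is additive under connected sum.
Seifert genus(K1 # K2 # K3 # K4 # K5) = (1) + (1) + (10) + (4) + (5)
= 21

21


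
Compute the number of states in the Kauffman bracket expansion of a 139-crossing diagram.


Each crossing contributes 2 choices (A-smoothing or B-smoothing).
Total states = 2^139 = 696898287454081973172991196020261297061888

696898287454081973172991196020261297061888


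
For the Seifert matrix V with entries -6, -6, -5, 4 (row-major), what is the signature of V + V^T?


Step 1: V + V^T = [[-12, -11], [-11, 8]]
Step 2: trace = -4, det = -217
Step 3: Discriminant = (-4)^2 - 4*(-217) = 884
Step 4: Eigenvalues: 12.8661, -16.8661
Step 5: Signature = (# positive eigenvalues) - (# negative eigenvalues) = 0

0


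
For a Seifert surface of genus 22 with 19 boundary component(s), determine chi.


chi = 2 - 2g - b
= 2 - 2*22 - 19
= 2 - 44 - 19 = -61

-61


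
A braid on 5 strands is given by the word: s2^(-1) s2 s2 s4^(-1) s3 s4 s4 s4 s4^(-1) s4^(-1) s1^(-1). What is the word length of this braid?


The word length counts the number of generators (including inverses).
Listing each generator: s2^(-1), s2, s2, s4^(-1), s3, s4, s4, s4, s4^(-1), s4^(-1), s1^(-1)
There are 11 generators in this braid word.

11


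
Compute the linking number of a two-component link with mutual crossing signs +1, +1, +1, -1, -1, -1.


Step 1: Count positive crossings: 3
Step 2: Count negative crossings: 3
Step 3: Sum of signs = 3 - 3 = 0
Step 4: Linking number = sum/2 = 0/2 = 0

0


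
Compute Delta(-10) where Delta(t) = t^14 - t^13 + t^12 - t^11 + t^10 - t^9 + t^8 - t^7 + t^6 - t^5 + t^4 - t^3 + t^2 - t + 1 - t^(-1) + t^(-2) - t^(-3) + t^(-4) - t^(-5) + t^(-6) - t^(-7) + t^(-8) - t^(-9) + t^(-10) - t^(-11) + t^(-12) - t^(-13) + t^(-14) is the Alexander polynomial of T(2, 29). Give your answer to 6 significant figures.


Substituting t = -10 into Delta(t) = t^14 - t^13 + t^12 - t^11 + t^10 - t^9 + t^8 - t^7 + t^6 - t^5 + t^4 - t^3 + t^2 - t + 1 - t^(-1) + t^(-2) - t^(-3) + t^(-4) - t^(-5) + t^(-6) - t^(-7) + t^(-8) - t^(-9) + t^(-10) - t^(-11) + t^(-12) - t^(-13) + t^(-14):
Term values: (100000000000000) + (10000000000000) + (1000000000000) + (100000000000) + (10000000000) + (1000000000) + (100000000) + (10000000) + (1000000) + (100000) + (10000) + (1000) + (100) + (10) + (1) + (0.1) + (0.01) + (0.001) + (0.0001) + (1e-05) + (1e-06) + (1e-07) + (1e-08) + (1e-09) + (1e-10) + (1e-11) + (1e-12) + (1e-13) + (1e-14)
Sum = 1.111111111e+14
Rounded to 6 significant figures: 1.11111e+14

1.11111e+14


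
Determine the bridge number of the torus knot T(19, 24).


The bridge number of T(p,q) is min(p,q).
min(19, 24) = 19

19


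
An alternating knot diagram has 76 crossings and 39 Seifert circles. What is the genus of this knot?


For alternating knots, g = (c - s + 1)/2.
= (76 - 39 + 1)/2
= 38/2 = 19

19


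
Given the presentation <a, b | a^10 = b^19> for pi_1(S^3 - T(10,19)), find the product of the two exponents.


The relation is a^10 = b^19.
Product of exponents = 10 * 19
= 190

190


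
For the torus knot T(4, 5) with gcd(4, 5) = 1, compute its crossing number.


For a torus knot T(p, q) with gcd(p,q)=1,
the crossing number is min(p*(q-1), q*(p-1)).
p*(q-1) = 4*4 = 16
q*(p-1) = 5*3 = 15
min(16, 15) = 15

15


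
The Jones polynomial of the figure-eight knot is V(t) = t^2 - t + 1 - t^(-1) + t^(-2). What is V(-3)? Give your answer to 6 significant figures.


Substituting t = -3 into V(t) = t^2 - t + 1 - t^(-1) + t^(-2):
  (+)t^(2) = 9
  (-)t^(1) = 3
  (+)t^(0) = 1
  (-)t^(-1) = 0.333333
  (+)t^(-2) = 0.111111
Sum = (9) + (3) + (1) + (0.333333) + (0.111111)
= 13.44444444
Rounded to 6 significant figures: 13.4444

13.4444


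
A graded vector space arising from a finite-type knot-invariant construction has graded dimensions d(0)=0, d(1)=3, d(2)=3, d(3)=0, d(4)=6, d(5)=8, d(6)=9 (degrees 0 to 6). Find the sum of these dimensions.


Total dimension = d(0) + d(1) + ... + d(6)
= 0 + 3 + 3 + 0 + 6 + 8 + 9
= 29

29


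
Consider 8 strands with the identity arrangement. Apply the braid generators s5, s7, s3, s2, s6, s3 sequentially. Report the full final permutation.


Starting with identity [1, 2, 3, 4, 5, 6, 7, 8].
Apply generators in sequence:
  After s5: [1, 2, 3, 4, 6, 5, 7, 8]
  After s7: [1, 2, 3, 4, 6, 5, 8, 7]
  After s3: [1, 2, 4, 3, 6, 5, 8, 7]
  After s2: [1, 4, 2, 3, 6, 5, 8, 7]
  After s6: [1, 4, 2, 3, 6, 8, 5, 7]
  After s3: [1, 4, 3, 2, 6, 8, 5, 7]
Final permutation: [1, 4, 3, 2, 6, 8, 5, 7]

[1, 4, 3, 2, 6, 8, 5, 7]


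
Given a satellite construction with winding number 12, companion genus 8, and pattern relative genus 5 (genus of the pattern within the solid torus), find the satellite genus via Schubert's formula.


Schubert: g(satellite) = g_rel(pattern) + |winding| * g(companion),
where g_rel(pattern) is the genus of the pattern relative to the solid torus.
= 5 + 12 * 8
= 5 + 96 = 101

101


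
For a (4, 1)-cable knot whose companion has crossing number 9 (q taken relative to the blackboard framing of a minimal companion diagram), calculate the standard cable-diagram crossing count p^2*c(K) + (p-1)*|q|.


Step 1: Each of the c(K) crossings of the companion diagram becomes p*p = p^2 crossings among the p parallel strands, and each of the |q| twists s_1 s_2 ... s_(p-1) adds (p-1) crossings.
  Crossings = p^2 * c(K) + (p-1)*|q|
Step 2: = 4^2 * 9 + (4-1)*1
Step 3: = 16*9 + 3*1
Step 4: = 144 + 3 = 147

147


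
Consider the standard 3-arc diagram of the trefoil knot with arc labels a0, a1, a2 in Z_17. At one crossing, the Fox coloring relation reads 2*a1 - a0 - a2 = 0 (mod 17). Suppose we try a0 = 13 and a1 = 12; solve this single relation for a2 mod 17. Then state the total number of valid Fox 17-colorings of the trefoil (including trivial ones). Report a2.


Step 1: Apply the given crossing relation 2*a1 - a0 - a2 = 0 (mod 17).
  a2 = 2*a1 - a0 mod 17
  a2 = 2*12 - 13 mod 17
  a2 = 24 - 13 mod 17
  a2 = 11 mod 17 = 11
Step 2: The trefoil has determinant 3.
  Number of Fox p-colorings (p prime) is p^2 if p = 3, else p.
  Since 17 does not divide 3, only trivial (constant) colorings exist.
  (So the trial a0 = 13, a1 = 12 with a0 != a1 does NOT extend to a valid coloring of the whole trefoil: the other two crossing relations require 3*(a1 - a0) = 0 (mod 17), which fails.)
  Total colorings = 17
Step 3: a2 = 11, total Fox 17-colorings = 17

11


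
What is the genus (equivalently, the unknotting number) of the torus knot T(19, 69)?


For a torus knot T(p,q), both the unknotting number and genus equal (p-1)(q-1)/2.
= (19-1)(69-1)/2
= 18*68/2
= 1224/2 = 612

612


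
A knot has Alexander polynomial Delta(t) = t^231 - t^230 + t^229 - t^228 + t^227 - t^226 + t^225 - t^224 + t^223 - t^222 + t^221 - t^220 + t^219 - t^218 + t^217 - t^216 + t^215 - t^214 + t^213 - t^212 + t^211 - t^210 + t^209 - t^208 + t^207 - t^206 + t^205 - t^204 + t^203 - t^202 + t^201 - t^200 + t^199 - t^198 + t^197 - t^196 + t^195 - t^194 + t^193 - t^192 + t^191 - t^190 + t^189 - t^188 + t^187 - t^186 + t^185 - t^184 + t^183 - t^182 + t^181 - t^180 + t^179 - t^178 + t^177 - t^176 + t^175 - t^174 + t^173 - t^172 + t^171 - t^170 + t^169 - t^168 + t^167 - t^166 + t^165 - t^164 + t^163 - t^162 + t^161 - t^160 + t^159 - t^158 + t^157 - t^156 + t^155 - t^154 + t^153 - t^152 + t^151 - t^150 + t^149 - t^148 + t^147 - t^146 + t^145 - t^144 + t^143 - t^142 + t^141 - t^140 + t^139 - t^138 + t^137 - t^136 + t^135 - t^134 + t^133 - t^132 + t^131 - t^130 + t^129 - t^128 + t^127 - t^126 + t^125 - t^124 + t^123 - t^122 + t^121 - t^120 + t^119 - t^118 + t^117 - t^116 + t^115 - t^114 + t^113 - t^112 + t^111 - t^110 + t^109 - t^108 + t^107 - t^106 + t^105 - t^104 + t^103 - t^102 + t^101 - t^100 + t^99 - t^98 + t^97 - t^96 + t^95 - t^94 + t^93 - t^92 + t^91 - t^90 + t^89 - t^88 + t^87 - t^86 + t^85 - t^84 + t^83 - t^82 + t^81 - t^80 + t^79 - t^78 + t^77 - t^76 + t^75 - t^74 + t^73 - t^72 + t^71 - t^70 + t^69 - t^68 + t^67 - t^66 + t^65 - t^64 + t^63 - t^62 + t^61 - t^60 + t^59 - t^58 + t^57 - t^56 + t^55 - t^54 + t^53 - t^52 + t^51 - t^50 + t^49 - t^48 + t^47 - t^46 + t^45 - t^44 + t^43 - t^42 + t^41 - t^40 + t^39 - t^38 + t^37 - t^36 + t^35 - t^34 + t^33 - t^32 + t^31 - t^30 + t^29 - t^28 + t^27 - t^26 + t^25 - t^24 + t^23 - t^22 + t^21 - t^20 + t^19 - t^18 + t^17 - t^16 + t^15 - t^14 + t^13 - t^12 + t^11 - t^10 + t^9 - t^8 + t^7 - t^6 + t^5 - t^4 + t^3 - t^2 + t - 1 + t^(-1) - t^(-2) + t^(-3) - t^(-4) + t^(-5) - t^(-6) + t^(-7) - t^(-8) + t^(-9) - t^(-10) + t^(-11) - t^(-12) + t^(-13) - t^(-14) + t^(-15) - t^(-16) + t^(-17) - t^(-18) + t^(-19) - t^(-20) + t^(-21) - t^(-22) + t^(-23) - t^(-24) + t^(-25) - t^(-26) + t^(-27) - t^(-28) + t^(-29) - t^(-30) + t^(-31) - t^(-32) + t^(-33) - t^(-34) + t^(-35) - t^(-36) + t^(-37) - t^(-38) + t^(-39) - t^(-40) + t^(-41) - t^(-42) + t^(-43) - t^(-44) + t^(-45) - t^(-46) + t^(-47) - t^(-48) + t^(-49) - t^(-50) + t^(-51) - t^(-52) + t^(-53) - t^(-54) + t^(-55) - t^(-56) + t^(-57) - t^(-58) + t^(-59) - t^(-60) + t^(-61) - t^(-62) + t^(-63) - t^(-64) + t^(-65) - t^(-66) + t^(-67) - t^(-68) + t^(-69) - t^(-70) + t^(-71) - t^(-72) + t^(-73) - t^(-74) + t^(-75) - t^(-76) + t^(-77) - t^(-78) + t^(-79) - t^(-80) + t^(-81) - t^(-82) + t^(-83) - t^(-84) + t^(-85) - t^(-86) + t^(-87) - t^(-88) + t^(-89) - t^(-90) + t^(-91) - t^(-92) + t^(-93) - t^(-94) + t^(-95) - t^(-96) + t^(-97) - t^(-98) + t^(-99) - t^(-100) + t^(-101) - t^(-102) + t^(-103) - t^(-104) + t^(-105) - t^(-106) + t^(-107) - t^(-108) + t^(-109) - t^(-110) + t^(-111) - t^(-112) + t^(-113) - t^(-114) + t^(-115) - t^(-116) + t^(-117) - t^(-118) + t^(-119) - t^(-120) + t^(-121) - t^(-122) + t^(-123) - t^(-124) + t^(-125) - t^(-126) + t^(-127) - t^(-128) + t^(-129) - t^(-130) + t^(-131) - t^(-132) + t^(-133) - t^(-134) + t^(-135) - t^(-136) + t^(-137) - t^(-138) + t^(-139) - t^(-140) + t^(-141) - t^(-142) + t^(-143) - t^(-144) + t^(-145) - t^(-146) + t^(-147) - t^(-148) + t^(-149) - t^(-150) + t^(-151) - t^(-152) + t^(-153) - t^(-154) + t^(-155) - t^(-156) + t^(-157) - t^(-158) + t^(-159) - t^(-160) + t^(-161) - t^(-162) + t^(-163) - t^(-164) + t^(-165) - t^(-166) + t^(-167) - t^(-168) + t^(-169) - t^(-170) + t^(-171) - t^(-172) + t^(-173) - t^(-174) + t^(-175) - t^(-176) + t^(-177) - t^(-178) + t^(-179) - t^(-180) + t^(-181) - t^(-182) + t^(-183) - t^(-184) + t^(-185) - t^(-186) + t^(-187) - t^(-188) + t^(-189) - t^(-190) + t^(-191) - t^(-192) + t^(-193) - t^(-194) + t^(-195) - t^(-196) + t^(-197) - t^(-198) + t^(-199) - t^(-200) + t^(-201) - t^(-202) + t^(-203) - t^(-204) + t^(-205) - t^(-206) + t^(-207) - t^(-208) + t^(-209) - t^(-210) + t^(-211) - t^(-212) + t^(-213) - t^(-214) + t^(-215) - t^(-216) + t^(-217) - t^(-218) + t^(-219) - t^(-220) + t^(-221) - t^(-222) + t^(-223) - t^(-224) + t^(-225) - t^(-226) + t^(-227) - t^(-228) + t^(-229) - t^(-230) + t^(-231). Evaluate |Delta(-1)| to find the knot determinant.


Step 1: The polynomial has 463 terms with alternating signs, exponents from 231 down to -231.
Step 2: Substitute t = -1. The i-th term has coefficient (-1)^i and exponent (m-i),
  so its value is (-1)^i * (-1)^(m-i) = (-1)^m = -1 for every i.
Step 3: All 463 terms equal -1, so Delta(-1) = 463 * (-1) = -463
Step 4: |Delta(-1)| = 463

463


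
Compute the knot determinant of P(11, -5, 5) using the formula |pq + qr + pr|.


Step 1: Compute pq + qr + pr.
pq = 11*(-5) = -55
qr = (-5)*5 = -25
pr = 11*5 = 55
pq + qr + pr = -55 + (-25) + 55 = -25
Step 2: Take absolute value.
det(P(11,-5,5)) = |-25| = 25

25


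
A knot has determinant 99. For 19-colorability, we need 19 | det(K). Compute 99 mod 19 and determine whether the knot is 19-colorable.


Step 1: A knot is p-colorable if and only if p divides its determinant.
Step 2: Compute 99 mod 19.
99 = 5 * 19 + 4
Step 3: 99 mod 19 = 4
Step 4: The knot is 19-colorable: no

4


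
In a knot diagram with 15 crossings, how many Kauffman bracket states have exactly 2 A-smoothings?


We choose which 2 of 15 crossings get A-smoothings.
C(15, 2) = 15! / (2! * 13!)
= 105

105


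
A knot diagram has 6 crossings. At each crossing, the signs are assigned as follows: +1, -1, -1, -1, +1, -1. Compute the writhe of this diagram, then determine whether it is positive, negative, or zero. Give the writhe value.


Step 1: Count positive crossings (+1).
Positive crossings: 2
Step 2: Count negative crossings (-1).
Negative crossings: 4
Step 3: Writhe = (positive) - (negative)
w = 2 - 4 = -2
Step 4: |w| = 2, and w is negative

-2


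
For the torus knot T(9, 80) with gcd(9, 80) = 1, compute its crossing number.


For a torus knot T(p, q) with gcd(p,q)=1,
the crossing number is min(p*(q-1), q*(p-1)).
p*(q-1) = 9*79 = 711
q*(p-1) = 80*8 = 640
min(711, 640) = 640

640


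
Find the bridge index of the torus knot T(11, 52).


The bridge number of T(p,q) is min(p,q).
min(11, 52) = 11

11


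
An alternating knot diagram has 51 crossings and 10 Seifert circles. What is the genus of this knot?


For alternating knots, g = (c - s + 1)/2.
= (51 - 10 + 1)/2
= 42/2 = 21

21


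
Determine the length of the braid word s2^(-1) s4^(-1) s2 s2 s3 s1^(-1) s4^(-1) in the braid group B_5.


The word length counts the number of generators (including inverses).
Listing each generator: s2^(-1), s4^(-1), s2, s2, s3, s1^(-1), s4^(-1)
There are 7 generators in this braid word.

7


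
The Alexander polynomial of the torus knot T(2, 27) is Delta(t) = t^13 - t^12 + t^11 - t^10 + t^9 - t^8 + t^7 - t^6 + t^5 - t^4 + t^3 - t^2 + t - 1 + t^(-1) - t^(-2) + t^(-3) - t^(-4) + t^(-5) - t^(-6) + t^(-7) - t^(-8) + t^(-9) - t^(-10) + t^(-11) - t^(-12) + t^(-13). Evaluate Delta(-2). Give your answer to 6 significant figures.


Substituting t = -2 into Delta(t) = t^13 - t^12 + t^11 - t^10 + t^9 - t^8 + t^7 - t^6 + t^5 - t^4 + t^3 - t^2 + t - 1 + t^(-1) - t^(-2) + t^(-3) - t^(-4) + t^(-5) - t^(-6) + t^(-7) - t^(-8) + t^(-9) - t^(-10) + t^(-11) - t^(-12) + t^(-13):
Term values: (-8192) + (-4096) + (-2048) + (-1024) + (-512) + (-256) + (-128) + (-64) + (-32) + (-16) + (-8) + (-4) + (-2) + (-1) + (-0.5) + (-0.25) + (-0.125) + (-0.0625) + (-0.03125) + (-0.015625) + (-0.0078125) + (-0.00390625) + (-0.00195312) + (-0.000976562) + (-0.000488281) + (-0.000244141) + (-0.00012207)
Sum = -16383.99988
Rounded to 6 significant figures: -16384

-16384


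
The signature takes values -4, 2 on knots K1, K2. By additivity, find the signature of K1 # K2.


The signature is additive under connected sum.
signature(K1 # K2) = (-4) + (2)
= -2

-2


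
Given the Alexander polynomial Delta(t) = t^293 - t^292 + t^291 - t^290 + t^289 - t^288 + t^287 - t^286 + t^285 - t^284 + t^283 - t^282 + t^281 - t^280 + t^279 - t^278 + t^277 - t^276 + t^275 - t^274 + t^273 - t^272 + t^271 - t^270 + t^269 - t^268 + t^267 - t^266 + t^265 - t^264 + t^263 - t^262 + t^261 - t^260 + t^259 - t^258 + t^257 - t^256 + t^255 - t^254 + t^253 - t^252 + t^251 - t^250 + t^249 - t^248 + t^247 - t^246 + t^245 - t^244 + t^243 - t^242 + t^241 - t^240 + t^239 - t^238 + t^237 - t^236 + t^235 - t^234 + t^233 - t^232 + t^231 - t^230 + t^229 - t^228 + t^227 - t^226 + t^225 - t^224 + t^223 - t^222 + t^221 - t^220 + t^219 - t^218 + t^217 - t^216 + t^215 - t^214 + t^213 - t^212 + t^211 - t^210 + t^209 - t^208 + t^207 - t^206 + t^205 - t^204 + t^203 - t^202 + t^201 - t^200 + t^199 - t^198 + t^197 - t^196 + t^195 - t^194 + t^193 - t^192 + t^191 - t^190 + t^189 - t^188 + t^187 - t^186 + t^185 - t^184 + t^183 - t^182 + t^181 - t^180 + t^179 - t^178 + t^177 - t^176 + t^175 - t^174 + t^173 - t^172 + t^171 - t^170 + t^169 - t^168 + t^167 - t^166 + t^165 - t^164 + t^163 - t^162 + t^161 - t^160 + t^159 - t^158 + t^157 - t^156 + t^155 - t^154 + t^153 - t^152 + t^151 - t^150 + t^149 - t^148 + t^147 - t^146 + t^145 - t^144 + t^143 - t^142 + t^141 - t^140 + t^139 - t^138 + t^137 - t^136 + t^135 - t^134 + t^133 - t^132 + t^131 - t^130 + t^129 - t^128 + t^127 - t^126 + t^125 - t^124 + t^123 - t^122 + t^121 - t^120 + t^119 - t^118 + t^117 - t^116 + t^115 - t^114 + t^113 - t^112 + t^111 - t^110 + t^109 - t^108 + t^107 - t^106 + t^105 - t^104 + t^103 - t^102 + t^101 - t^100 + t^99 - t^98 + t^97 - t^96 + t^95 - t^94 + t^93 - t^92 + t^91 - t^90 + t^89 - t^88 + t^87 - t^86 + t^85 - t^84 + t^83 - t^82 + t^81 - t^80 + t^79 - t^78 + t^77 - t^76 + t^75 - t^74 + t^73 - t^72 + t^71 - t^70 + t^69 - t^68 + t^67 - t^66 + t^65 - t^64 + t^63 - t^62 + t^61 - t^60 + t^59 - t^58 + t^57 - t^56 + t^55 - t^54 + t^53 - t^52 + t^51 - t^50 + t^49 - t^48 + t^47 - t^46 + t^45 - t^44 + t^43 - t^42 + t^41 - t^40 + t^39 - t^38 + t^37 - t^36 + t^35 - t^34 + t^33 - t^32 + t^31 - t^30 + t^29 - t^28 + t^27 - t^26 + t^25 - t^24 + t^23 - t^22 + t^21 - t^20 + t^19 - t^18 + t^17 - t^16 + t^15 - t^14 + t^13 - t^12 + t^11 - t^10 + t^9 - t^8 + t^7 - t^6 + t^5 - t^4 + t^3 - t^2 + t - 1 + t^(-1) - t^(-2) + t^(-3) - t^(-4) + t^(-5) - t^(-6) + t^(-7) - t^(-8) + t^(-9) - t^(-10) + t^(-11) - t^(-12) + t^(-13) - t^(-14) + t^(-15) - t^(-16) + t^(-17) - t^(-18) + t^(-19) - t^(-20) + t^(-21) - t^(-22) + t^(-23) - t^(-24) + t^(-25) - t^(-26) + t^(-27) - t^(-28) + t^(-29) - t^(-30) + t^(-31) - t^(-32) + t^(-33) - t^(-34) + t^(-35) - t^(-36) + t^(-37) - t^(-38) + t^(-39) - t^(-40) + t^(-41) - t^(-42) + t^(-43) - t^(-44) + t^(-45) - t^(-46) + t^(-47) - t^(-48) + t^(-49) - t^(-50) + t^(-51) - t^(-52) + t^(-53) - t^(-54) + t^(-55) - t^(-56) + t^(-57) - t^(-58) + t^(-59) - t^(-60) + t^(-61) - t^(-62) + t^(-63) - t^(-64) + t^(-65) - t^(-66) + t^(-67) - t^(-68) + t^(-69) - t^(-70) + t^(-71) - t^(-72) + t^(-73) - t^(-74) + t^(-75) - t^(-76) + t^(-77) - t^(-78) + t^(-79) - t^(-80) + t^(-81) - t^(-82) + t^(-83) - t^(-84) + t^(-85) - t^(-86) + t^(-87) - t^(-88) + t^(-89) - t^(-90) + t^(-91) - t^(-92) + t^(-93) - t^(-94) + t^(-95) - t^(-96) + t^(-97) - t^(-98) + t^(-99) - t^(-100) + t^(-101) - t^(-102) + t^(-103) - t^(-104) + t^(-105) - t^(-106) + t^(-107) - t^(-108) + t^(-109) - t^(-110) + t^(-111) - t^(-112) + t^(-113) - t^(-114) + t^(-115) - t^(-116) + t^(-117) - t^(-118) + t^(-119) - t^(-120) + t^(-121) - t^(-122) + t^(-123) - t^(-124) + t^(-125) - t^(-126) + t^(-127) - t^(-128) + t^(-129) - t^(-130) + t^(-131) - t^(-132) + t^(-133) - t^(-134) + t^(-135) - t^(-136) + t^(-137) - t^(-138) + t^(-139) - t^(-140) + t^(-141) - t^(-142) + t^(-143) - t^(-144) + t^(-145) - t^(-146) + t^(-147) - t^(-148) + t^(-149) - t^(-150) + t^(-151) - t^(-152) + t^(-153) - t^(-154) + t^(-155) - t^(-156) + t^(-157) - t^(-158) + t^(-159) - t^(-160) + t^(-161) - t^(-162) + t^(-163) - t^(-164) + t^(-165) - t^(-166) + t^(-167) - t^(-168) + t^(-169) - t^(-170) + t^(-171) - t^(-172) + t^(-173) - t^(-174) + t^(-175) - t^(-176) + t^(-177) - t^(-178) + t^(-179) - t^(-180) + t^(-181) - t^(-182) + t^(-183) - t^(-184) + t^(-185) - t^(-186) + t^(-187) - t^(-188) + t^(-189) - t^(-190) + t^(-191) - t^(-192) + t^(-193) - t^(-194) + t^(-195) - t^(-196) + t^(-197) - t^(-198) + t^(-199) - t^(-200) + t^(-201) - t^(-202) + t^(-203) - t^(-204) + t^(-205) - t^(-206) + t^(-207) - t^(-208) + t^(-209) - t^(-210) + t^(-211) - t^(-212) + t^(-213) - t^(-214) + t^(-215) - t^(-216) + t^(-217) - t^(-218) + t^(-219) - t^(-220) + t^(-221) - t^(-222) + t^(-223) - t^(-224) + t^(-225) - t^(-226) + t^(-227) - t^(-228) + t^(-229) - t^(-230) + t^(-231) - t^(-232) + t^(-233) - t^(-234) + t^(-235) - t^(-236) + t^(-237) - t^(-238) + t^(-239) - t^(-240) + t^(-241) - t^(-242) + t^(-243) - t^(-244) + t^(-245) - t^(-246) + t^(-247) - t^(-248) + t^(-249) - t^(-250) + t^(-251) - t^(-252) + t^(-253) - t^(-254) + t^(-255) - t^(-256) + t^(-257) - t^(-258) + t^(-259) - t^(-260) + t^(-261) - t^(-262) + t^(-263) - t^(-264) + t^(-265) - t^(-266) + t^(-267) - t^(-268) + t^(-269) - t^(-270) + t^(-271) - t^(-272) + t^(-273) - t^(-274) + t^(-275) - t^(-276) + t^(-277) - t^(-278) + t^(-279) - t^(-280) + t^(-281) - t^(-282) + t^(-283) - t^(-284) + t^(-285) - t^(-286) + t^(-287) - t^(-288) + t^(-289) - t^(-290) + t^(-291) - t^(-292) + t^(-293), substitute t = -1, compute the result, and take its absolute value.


Step 1: The polynomial has 587 terms with alternating signs, exponents from 293 down to -293.
Step 2: Substitute t = -1. The i-th term has coefficient (-1)^i and exponent (m-i),
  so its value is (-1)^i * (-1)^(m-i) = (-1)^m = -1 for every i.
Step 3: All 587 terms equal -1, so Delta(-1) = 587 * (-1) = -587
Step 4: |Delta(-1)| = 587

587


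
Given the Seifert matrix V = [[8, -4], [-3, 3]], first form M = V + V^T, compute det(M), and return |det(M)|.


Step 1: Form V + V^T where V = [[8, -4], [-3, 3]]
  V^T = [[8, -3], [-4, 3]]
  V + V^T = [[16, -7], [-7, 6]]
Step 2: det(V + V^T) = 16*6 - (-7)*(-7)
  = 96 - 49 = 47
Step 3: Knot determinant = |det(V + V^T)| = |47| = 47

47


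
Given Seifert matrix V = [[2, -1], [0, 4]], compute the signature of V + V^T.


Step 1: V + V^T = [[4, -1], [-1, 8]]
Step 2: trace = 12, det = 31
Step 3: Discriminant = 12^2 - 4*31 = 20
Step 4: Eigenvalues: 8.23607, 3.76393
Step 5: Signature = (# positive eigenvalues) - (# negative eigenvalues) = 2

2


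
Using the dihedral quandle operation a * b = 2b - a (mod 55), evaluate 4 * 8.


4 * 8 = 2*8 - 4 mod 55
= 16 - 4 mod 55
= 12 mod 55 = 12

12


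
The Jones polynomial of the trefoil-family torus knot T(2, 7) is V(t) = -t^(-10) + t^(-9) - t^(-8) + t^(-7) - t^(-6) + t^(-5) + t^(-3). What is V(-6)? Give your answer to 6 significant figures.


Substituting t = -6 into V(t) = -t^(-10) + t^(-9) - t^(-8) + t^(-7) - t^(-6) + t^(-5) + t^(-3):
  (-)t^(-10) = -1.65382e-08
  (+)t^(-9) = -9.9229e-08
  (-)t^(-8) = -5.95374e-07
  (+)t^(-7) = -3.57225e-06
  (-)t^(-6) = -2.14335e-05
  (+)t^(-5) = -0.000128601
  (+)t^(-3) = -0.00462963
Sum = (-1.65382e-08) + (-9.9229e-08) + (-5.95374e-07) + (-3.57225e-06) + (-2.14335e-05) + (-0.000128601) + (-0.00462963)
= -0.00478394731
Rounded to 6 significant figures: -0.00478395

-0.00478395


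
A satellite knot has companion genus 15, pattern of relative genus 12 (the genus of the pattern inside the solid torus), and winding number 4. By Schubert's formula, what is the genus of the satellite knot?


Schubert: g(satellite) = g_rel(pattern) + |winding| * g(companion),
where g_rel(pattern) is the genus of the pattern relative to the solid torus.
= 12 + 4 * 15
= 12 + 60 = 72

72


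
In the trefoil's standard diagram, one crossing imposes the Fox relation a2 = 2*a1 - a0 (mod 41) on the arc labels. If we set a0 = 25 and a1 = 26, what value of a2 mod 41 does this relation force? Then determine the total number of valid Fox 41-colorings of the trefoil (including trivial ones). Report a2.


Step 1: Apply the given crossing relation 2*a1 - a0 - a2 = 0 (mod 41).
  a2 = 2*a1 - a0 mod 41
  a2 = 2*26 - 25 mod 41
  a2 = 52 - 25 mod 41
  a2 = 27 mod 41 = 27
Step 2: The trefoil has determinant 3.
  Number of Fox p-colorings (p prime) is p^2 if p = 3, else p.
  Since 41 does not divide 3, only trivial (constant) colorings exist.
  (So the trial a0 = 25, a1 = 26 with a0 != a1 does NOT extend to a valid coloring of the whole trefoil: the other two crossing relations require 3*(a1 - a0) = 0 (mod 41), which fails.)
  Total colorings = 41
Step 3: a2 = 27, total Fox 41-colorings = 41

27


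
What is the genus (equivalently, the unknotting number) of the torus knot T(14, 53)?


For a torus knot T(p,q), both the unknotting number and genus equal (p-1)(q-1)/2.
= (14-1)(53-1)/2
= 13*52/2
= 676/2 = 338

338


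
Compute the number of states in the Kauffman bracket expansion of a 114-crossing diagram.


Each crossing contributes 2 choices (A-smoothing or B-smoothing).
Total states = 2^114 = 20769187434139310514121985316880384

20769187434139310514121985316880384


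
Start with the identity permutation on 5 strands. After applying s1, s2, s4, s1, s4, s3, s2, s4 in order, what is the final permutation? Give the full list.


Starting with identity [1, 2, 3, 4, 5].
Apply generators in sequence:
  After s1: [2, 1, 3, 4, 5]
  After s2: [2, 3, 1, 4, 5]
  After s4: [2, 3, 1, 5, 4]
  After s1: [3, 2, 1, 5, 4]
  After s4: [3, 2, 1, 4, 5]
  After s3: [3, 2, 4, 1, 5]
  After s2: [3, 4, 2, 1, 5]
  After s4: [3, 4, 2, 5, 1]
Final permutation: [3, 4, 2, 5, 1]

[3, 4, 2, 5, 1]


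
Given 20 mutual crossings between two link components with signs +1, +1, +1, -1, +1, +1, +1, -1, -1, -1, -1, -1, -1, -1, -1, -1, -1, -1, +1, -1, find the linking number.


Step 1: Count positive crossings: 7
Step 2: Count negative crossings: 13
Step 3: Sum of signs = 7 - 13 = -6
Step 4: Linking number = sum/2 = -6/2 = -3

-3


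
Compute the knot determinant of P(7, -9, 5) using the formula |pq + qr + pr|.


Step 1: Compute pq + qr + pr.
pq = 7*(-9) = -63
qr = (-9)*5 = -45
pr = 7*5 = 35
pq + qr + pr = -63 + (-45) + 35 = -73
Step 2: Take absolute value.
det(P(7,-9,5)) = |-73| = 73

73


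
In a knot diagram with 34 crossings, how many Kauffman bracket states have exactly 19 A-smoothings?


We choose which 19 of 34 crossings get A-smoothings.
C(34, 19) = 34! / (19! * 15!)
= 1855967520

1855967520


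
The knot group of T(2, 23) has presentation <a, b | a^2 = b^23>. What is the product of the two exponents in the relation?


The relation is a^2 = b^23.
Product of exponents = 2 * 23
= 46

46


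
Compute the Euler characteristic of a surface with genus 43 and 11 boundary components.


chi = 2 - 2g - b
= 2 - 2*43 - 11
= 2 - 86 - 11 = -95

-95


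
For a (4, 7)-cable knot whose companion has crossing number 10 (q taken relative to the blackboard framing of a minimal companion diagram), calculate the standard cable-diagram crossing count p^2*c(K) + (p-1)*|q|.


Step 1: Each of the c(K) crossings of the companion diagram becomes p*p = p^2 crossings among the p parallel strands, and each of the |q| twists s_1 s_2 ... s_(p-1) adds (p-1) crossings.
  Crossings = p^2 * c(K) + (p-1)*|q|
Step 2: = 4^2 * 10 + (4-1)*7
Step 3: = 16*10 + 3*7
Step 4: = 160 + 21 = 181

181


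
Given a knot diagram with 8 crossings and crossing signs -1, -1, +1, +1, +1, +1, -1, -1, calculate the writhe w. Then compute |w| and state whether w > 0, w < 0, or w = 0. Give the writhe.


Step 1: Count positive crossings (+1).
Positive crossings: 4
Step 2: Count negative crossings (-1).
Negative crossings: 4
Step 3: Writhe = (positive) - (negative)
w = 4 - 4 = 0
Step 4: |w| = 0, and w is zero

0


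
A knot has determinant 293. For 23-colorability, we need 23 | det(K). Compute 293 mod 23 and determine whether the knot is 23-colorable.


Step 1: A knot is p-colorable if and only if p divides its determinant.
Step 2: Compute 293 mod 23.
293 = 12 * 23 + 17
Step 3: 293 mod 23 = 17
Step 4: The knot is 23-colorable: no

17


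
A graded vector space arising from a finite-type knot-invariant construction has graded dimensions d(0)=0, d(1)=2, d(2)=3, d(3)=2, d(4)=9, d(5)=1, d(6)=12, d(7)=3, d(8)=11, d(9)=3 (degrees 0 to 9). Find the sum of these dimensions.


Total dimension = d(0) + d(1) + ... + d(9)
= 0 + 2 + 3 + 2 + 9 + 1 + 12 + 3 + 11 + 3
= 46

46


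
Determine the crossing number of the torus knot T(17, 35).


For a torus knot T(p, q) with gcd(p,q)=1,
the crossing number is min(p*(q-1), q*(p-1)).
p*(q-1) = 17*34 = 578
q*(p-1) = 35*16 = 560
min(578, 560) = 560

560


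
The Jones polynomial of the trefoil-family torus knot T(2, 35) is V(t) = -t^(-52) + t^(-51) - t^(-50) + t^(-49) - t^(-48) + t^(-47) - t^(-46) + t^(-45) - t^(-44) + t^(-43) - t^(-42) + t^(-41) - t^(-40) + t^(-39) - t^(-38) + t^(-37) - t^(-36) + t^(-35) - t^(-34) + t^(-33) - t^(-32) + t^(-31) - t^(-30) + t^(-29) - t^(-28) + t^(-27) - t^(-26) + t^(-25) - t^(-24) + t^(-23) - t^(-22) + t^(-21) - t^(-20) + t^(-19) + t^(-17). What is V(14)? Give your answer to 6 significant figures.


Substituting t = 14 into V(t) = -t^(-52) + t^(-51) - t^(-50) + t^(-49) - t^(-48) + t^(-47) - t^(-46) + t^(-45) - t^(-44) + t^(-43) - t^(-42) + t^(-41) - t^(-40) + t^(-39) - t^(-38) + t^(-37) - t^(-36) + t^(-35) - t^(-34) + t^(-33) - t^(-32) + t^(-31) - t^(-30) + t^(-29) - t^(-28) + t^(-27) - t^(-26) + t^(-25) - t^(-24) + t^(-23) - t^(-22) + t^(-21) - t^(-20) + t^(-19) + t^(-17):
  (-)t^(-52) = -2.51966e-60
  (+)t^(-51) = 3.52753e-59
  (-)t^(-50) = -4.93854e-58
  (+)t^(-49) = 6.91395e-57
  (-)t^(-48) = -9.67953e-56
  (+)t^(-47) = 1.35513e-54
  (-)t^(-46) = -1.89719e-53
  (+)t^(-45) = 2.65606e-52
  (-)t^(-44) = -3.71849e-51
  (+)t^(-43) = 5.20588e-50
  (-)t^(-42) = -7.28824e-49
  (+)t^(-41) = 1.02035e-47
  (-)t^(-40) = -1.42849e-46
  (+)t^(-39) = 1.99989e-45
  (-)t^(-38) = -2.79985e-44
  (+)t^(-37) = 3.91979e-43
  (-)t^(-36) = -5.4877e-42
  (+)t^(-35) = 7.68279e-41
  (-)t^(-34) = -1.07559e-39
  (+)t^(-33) = 1.50583e-38
  (-)t^(-32) = -2.10816e-37
  (+)t^(-31) = 2.95142e-36
  (-)t^(-30) = -4.13199e-35
  (+)t^(-29) = 5.78478e-34
  (-)t^(-28) = -8.09869e-33
  (+)t^(-27) = 1.13382e-31
  (-)t^(-26) = -1.58734e-30
  (+)t^(-25) = 2.22228e-29
  (-)t^(-24) = -3.11119e-28
  (+)t^(-23) = 4.35567e-27
  (-)t^(-22) = -6.09794e-26
  (+)t^(-21) = 8.53712e-25
  (-)t^(-20) = -1.1952e-23
  (+)t^(-19) = 1.67327e-22
  (+)t^(-17) = 3.27962e-20
Sum = (-2.51966e-60) + (3.52753e-59) + (-4.93854e-58) + (6.91395e-57) + (-9.67953e-56) + (1.35513e-54) + (-1.89719e-53) + (2.65606e-52) + (-3.71849e-51) + (5.20588e-50) + (-7.28824e-49) + (1.02035e-47) + (-1.42849e-46) + (1.99989e-45) + (-2.79985e-44) + (3.91979e-43) + (-5.4877e-42) + (7.68279e-41) + (-1.07559e-39) + (1.50583e-38) + (-2.10816e-37) + (2.95142e-36) + (-4.13199e-35) + (5.78478e-34) + (-8.09869e-33) + (1.13382e-31) + (-1.58734e-30) + (2.22228e-29) + (-3.11119e-28) + (4.35567e-27) + (-6.09794e-26) + (8.53712e-25) + (-1.1952e-23) + (1.67327e-22) + (3.27962e-20)
= 3.295236231e-20
Rounded to 6 significant figures: 3.29524e-20

3.29524e-20


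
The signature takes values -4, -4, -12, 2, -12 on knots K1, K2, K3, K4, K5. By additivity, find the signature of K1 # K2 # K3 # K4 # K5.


The signature is additive under connected sum.
signature(K1 # K2 # K3 # K4 # K5) = (-4) + (-4) + (-12) + (2) + (-12)
= -30

-30


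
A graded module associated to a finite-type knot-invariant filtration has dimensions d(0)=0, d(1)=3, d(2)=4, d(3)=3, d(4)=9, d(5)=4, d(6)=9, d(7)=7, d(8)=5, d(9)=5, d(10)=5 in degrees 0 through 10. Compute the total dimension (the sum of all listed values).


Total dimension = d(0) + d(1) + ... + d(10)
= 0 + 3 + 4 + 3 + 9 + 4 + 9 + 7 + 5 + 5 + 5
= 54

54


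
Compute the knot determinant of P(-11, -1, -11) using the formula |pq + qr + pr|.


Step 1: Compute pq + qr + pr.
pq = (-11)*(-1) = 11
qr = (-1)*(-11) = 11
pr = (-11)*(-11) = 121
pq + qr + pr = 11 + 11 + 121 = 143
Step 2: Take absolute value.
det(P(-11,-1,-11)) = |143| = 143

143


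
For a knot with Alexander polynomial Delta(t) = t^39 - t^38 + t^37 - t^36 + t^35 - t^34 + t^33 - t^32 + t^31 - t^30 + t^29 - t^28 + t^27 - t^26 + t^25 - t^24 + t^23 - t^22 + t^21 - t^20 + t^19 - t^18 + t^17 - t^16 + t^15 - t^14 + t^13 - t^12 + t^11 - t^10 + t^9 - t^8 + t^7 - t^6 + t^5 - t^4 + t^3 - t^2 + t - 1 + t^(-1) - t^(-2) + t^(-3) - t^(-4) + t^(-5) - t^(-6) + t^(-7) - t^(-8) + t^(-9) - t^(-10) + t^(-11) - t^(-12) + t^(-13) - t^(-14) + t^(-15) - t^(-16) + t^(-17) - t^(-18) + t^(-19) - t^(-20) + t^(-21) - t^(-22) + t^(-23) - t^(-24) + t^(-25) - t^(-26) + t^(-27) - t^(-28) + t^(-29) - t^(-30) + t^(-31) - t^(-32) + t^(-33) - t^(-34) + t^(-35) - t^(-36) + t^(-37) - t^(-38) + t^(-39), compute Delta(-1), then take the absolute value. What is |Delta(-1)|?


Step 1: The polynomial has 79 terms with alternating signs, exponents from 39 down to -39.
Step 2: Substitute t = -1. The i-th term has coefficient (-1)^i and exponent (m-i),
  so its value is (-1)^i * (-1)^(m-i) = (-1)^m = -1 for every i.
Step 3: All 79 terms equal -1, so Delta(-1) = 79 * (-1) = -79
Step 4: |Delta(-1)| = 79

79


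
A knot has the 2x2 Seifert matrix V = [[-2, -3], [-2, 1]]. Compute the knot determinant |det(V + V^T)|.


Step 1: Form V + V^T where V = [[-2, -3], [-2, 1]]
  V^T = [[-2, -2], [-3, 1]]
  V + V^T = [[-4, -5], [-5, 2]]
Step 2: det(V + V^T) = (-4)*2 - (-5)*(-5)
  = -8 - 25 = -33
Step 3: Knot determinant = |det(V + V^T)| = |-33| = 33

33


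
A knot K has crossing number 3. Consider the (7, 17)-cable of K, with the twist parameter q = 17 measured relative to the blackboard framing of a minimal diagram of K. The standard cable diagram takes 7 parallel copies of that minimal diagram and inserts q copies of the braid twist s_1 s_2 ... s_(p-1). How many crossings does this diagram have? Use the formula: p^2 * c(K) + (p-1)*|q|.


Step 1: Each of the c(K) crossings of the companion diagram becomes p*p = p^2 crossings among the p parallel strands, and each of the |q| twists s_1 s_2 ... s_(p-1) adds (p-1) crossings.
  Crossings = p^2 * c(K) + (p-1)*|q|
Step 2: = 7^2 * 3 + (7-1)*17
Step 3: = 49*3 + 6*17
Step 4: = 147 + 102 = 249

249


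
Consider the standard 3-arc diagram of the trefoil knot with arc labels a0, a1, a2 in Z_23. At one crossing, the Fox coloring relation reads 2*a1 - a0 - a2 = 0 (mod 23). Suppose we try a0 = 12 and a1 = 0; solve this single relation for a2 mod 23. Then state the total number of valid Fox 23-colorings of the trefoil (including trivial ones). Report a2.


Step 1: Apply the given crossing relation 2*a1 - a0 - a2 = 0 (mod 23).
  a2 = 2*a1 - a0 mod 23
  a2 = 2*0 - 12 mod 23
  a2 = 0 - 12 mod 23
  a2 = -12 mod 23 = 11
Step 2: The trefoil has determinant 3.
  Number of Fox p-colorings (p prime) is p^2 if p = 3, else p.
  Since 23 does not divide 3, only trivial (constant) colorings exist.
  (So the trial a0 = 12, a1 = 0 with a0 != a1 does NOT extend to a valid coloring of the whole trefoil: the other two crossing relations require 3*(a1 - a0) = 0 (mod 23), which fails.)
  Total colorings = 23
Step 3: a2 = 11, total Fox 23-colorings = 23

11


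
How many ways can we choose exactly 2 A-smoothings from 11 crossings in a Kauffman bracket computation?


We choose which 2 of 11 crossings get A-smoothings.
C(11, 2) = 11! / (2! * 9!)
= 55

55


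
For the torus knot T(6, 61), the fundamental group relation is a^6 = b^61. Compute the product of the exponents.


The relation is a^6 = b^61.
Product of exponents = 6 * 61
= 366

366


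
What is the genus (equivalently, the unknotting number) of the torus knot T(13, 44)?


For a torus knot T(p,q), both the unknotting number and genus equal (p-1)(q-1)/2.
= (13-1)(44-1)/2
= 12*43/2
= 516/2 = 258

258


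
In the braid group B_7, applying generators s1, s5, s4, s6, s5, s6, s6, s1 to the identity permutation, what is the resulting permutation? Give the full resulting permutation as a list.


Starting with identity [1, 2, 3, 4, 5, 6, 7].
Apply generators in sequence:
  After s1: [2, 1, 3, 4, 5, 6, 7]
  After s5: [2, 1, 3, 4, 6, 5, 7]
  After s4: [2, 1, 3, 6, 4, 5, 7]
  After s6: [2, 1, 3, 6, 4, 7, 5]
  After s5: [2, 1, 3, 6, 7, 4, 5]
  After s6: [2, 1, 3, 6, 7, 5, 4]
  After s6: [2, 1, 3, 6, 7, 4, 5]
  After s1: [1, 2, 3, 6, 7, 4, 5]
Final permutation: [1, 2, 3, 6, 7, 4, 5]

[1, 2, 3, 6, 7, 4, 5]


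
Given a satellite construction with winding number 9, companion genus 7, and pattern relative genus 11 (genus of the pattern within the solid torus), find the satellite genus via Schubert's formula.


Schubert: g(satellite) = g_rel(pattern) + |winding| * g(companion),
where g_rel(pattern) is the genus of the pattern relative to the solid torus.
= 11 + 9 * 7
= 11 + 63 = 74

74


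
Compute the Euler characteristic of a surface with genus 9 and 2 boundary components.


chi = 2 - 2g - b
= 2 - 2*9 - 2
= 2 - 18 - 2 = -18

-18


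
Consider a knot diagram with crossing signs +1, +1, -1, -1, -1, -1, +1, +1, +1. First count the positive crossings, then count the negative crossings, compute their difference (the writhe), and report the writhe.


Step 1: Count positive crossings (+1).
Positive crossings: 5
Step 2: Count negative crossings (-1).
Negative crossings: 4
Step 3: Writhe = (positive) - (negative)
w = 5 - 4 = 1
Step 4: |w| = 1, and w is positive

1


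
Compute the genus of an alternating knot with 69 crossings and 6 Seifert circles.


For alternating knots, g = (c - s + 1)/2.
= (69 - 6 + 1)/2
= 64/2 = 32

32


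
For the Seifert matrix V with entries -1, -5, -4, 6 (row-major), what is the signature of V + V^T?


Step 1: V + V^T = [[-2, -9], [-9, 12]]
Step 2: trace = 10, det = -105
Step 3: Discriminant = 10^2 - 4*(-105) = 520
Step 4: Eigenvalues: 16.4018, -6.40175
Step 5: Signature = (# positive eigenvalues) - (# negative eigenvalues) = 0

0


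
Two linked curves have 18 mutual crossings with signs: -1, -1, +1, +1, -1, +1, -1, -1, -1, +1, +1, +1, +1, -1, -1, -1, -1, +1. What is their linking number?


Step 1: Count positive crossings: 8
Step 2: Count negative crossings: 10
Step 3: Sum of signs = 8 - 10 = -2
Step 4: Linking number = sum/2 = -2/2 = -1

-1


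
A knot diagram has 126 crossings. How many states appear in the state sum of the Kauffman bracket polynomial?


Each crossing contributes 2 choices (A-smoothing or B-smoothing).
Total states = 2^126 = 85070591730234615865843651857942052864

85070591730234615865843651857942052864


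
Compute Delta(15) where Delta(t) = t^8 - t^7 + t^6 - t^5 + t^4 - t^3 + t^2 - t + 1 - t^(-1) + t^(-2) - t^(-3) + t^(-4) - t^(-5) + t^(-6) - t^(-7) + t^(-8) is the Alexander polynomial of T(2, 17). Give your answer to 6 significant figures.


Substituting t = 15 into Delta(t) = t^8 - t^7 + t^6 - t^5 + t^4 - t^3 + t^2 - t + 1 - t^(-1) + t^(-2) - t^(-3) + t^(-4) - t^(-5) + t^(-6) - t^(-7) + t^(-8):
Term values: (2562890625) + (-170859375) + (11390625) + (-759375) + (50625) + (-3375) + (225) + (-15) + (1) + (-0.0666667) + (0.00444444) + (-0.000296296) + (1.97531e-05) + (-1.31687e-06) + (8.77915e-08) + (-5.85277e-09) + (3.90184e-10)
Sum = 2402709961
Rounded to 6 significant figures: 2.40271e+09

2.40271e+09
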